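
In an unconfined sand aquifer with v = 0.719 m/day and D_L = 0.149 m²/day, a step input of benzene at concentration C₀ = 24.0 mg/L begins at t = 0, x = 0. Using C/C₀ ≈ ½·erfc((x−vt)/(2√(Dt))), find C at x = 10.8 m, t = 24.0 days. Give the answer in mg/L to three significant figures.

For a continuous step input, C/C₀ ≈ ½·erfc((x−vt)/(2√(Dt))).
vt = 0.719 × 24.0 = 17.256 m and 2√(Dt) = 2√(0.149 × 24.0) = 3.782 m.
Argument (x−vt)/(2√(Dt)) = (10.8 − 17.256)/3.782 = -1.707; ½·erfc(-1.707) = 0.9921.
C = 24.0 × 0.9921 = 23.8 mg/L.

23.8 mg/L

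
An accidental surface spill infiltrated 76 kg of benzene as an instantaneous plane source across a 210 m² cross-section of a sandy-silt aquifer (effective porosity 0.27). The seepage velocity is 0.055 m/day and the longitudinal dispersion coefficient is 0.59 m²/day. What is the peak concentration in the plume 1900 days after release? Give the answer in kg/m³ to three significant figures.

0.0113 kg/m³

The peak of an instantaneous 1D plume sits at x = vt; there the Gaussian factor is 1 and C_max = M/(n_e·A·√(4πDt)), where n_e·A is the pore area the mass is dissolved in.
√(4πDt) = √(4π × 0.59 × 1900) = 118.7 m, so C_max = 76/(0.27 × 210 × 118.7) = 0.0113 kg/m³.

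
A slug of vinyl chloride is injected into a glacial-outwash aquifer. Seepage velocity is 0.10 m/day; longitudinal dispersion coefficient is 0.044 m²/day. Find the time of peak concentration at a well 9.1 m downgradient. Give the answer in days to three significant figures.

86.7 days

For the 1D instantaneous-source solution, setting ∂C/∂t = 0 at fixed x gives v²t² + 2Dt − x² = 0, so t = (√(D² + v²x²) − D)/v².
√(D² + v²x²) = √(0.044² + 0.10² × 9.1²) = 0.9111; v² = 0.01.
t = (0.9111 − 0.044)/0.01 = 86.7 days (vs. the pure-advection estimate x/v = 91.0 d).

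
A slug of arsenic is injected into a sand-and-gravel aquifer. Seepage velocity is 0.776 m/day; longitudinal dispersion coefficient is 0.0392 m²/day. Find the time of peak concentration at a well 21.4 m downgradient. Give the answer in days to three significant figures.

For the 1D instantaneous-source solution, setting ∂C/∂t = 0 at fixed x gives v²t² + 2Dt − x² = 0, so t = (√(D² + v²x²) − D)/v².
√(D² + v²x²) = √(0.0392² + 0.776² × 21.4²) = 16.61; v² = 0.602176.
t = (16.61 − 0.0392)/0.602176 = 27.5 days (vs. the pure-advection estimate x/v = 27.6 d).

27.5 days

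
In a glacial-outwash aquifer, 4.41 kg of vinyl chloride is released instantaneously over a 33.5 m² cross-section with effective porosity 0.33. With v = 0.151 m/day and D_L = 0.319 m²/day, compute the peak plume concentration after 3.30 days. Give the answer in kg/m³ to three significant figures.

The peak of an instantaneous 1D plume sits at x = vt; there the Gaussian factor is 1 and C_max = M/(n_e·A·√(4πDt)), where n_e·A is the pore area the mass is dissolved in.
√(4πDt) = √(4π × 0.319 × 3.30) = 3.637 m, so C_max = 4.41/(0.33 × 33.5 × 3.637) = 0.110 kg/m³.

0.110 kg/m³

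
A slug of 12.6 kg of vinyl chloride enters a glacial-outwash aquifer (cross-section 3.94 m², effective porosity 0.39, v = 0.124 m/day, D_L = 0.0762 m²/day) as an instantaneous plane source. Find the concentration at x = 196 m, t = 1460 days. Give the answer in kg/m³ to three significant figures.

For an instantaneous plane source, C(x,t) = M/(n_e·A·√(4πDt)) · exp(−(x−vt)²/(4Dt)), with n_e·A the pore (flow) area.
Plume center vt = 0.124 × 1460 = 181.04 m, so the well at 196 m is 14.96 m downgradient of the peak.
√(4πDt) = 37.39 m, giving peak height M/(n_e·A·√(4πDt)) = 12.6/(0.39 × 3.94 × 37.39) = 0.2193 kg/m³.
(x−vt)²/(4Dt) = (14.96)²/(4 × 0.0762 × 1460) = 0.5029; exp(−0.5029) = 0.6048.
C = 0.2193 × 0.6048 = 0.133 kg/m³.

0.133 kg/m³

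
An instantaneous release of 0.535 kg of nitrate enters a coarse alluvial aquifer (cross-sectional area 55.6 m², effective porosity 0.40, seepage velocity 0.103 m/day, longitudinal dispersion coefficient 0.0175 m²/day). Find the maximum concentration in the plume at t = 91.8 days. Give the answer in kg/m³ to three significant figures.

0.00535 kg/m³

The peak of an instantaneous 1D plume sits at x = vt; there the Gaussian factor is 1 and C_max = M/(n_e·A·√(4πDt)), where n_e·A is the pore area the mass is dissolved in.
√(4πDt) = √(4π × 0.0175 × 91.8) = 4.493 m, so C_max = 0.535/(0.40 × 55.6 × 4.493) = 0.00535 kg/m³.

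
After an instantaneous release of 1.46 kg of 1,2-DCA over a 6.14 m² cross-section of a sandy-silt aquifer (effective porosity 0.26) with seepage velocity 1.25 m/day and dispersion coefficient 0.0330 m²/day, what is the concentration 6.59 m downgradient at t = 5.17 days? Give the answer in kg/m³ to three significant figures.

For an instantaneous plane source, C(x,t) = M/(n_e·A·√(4πDt)) · exp(−(x−vt)²/(4Dt)), with n_e·A the pore (flow) area.
Plume center vt = 1.25 × 5.17 = 6.4625 m, so the well at 6.59 m is 0.1275 m downgradient of the peak.
√(4πDt) = 1.464 m, giving peak height M/(n_e·A·√(4πDt)) = 1.46/(0.26 × 6.14 × 1.464) = 0.6247 kg/m³.
(x−vt)²/(4Dt) = (0.1275)²/(4 × 0.0330 × 5.17) = 0.02382; exp(−0.02382) = 0.9765.
C = 0.6247 × 0.9765 = 0.610 kg/m³.

0.610 kg/m³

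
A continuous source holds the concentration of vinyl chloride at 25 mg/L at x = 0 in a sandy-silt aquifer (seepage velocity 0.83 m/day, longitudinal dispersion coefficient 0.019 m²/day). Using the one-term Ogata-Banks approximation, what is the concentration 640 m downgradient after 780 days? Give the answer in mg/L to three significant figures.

22.8 mg/L

For a continuous step input, C/C₀ ≈ ½·erfc((x−vt)/(2√(Dt))).
vt = 0.83 × 780 = 647.4 m and 2√(Dt) = 2√(0.019 × 780) = 7.699 m.
Argument (x−vt)/(2√(Dt)) = (640 − 647.4)/7.699 = -0.9612; ½·erfc(-0.9612) = 0.9130.
C = 25 × 0.9130 = 22.8 mg/L.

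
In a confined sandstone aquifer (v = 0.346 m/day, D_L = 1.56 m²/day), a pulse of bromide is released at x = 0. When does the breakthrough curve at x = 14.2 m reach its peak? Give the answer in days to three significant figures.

30.0 days

For the 1D instantaneous-source solution, setting ∂C/∂t = 0 at fixed x gives v²t² + 2Dt − x² = 0, so t = (√(D² + v²x²) − D)/v².
√(D² + v²x²) = √(1.56² + 0.346² × 14.2²) = 5.155; v² = 0.119716.
t = (5.155 − 1.56)/0.119716 = 30.0 days (vs. the pure-advection estimate x/v = 41.0 d).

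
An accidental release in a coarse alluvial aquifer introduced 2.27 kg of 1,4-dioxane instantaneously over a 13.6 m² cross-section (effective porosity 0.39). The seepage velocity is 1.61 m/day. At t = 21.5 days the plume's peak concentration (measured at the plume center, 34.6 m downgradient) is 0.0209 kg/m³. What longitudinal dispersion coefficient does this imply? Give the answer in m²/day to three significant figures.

1.55 m²/day

At the plume center C_max = M/(n_e·A·√(4πDt)), so D = M²/(4πt·(n_e·A·C_max)²).
n_e·A·C_max = 0.39 × 13.6 × 0.0209 = 0.1109 kg/m.
D = 2.27²/(4π × 21.5 × 0.1109²) = 1.55 m²/day.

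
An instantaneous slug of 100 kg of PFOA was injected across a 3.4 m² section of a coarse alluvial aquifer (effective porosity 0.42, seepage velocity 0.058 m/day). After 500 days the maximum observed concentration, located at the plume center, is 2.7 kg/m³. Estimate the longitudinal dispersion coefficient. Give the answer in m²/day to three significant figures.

0.107 m²/day

At the plume center C_max = M/(n_e·A·√(4πDt)), so D = M²/(4πt·(n_e·A·C_max)²).
n_e·A·C_max = 0.42 × 3.4 × 2.7 = 3.856 kg/m.
D = 100²/(4π × 500 × 3.856²) = 0.107 m²/day.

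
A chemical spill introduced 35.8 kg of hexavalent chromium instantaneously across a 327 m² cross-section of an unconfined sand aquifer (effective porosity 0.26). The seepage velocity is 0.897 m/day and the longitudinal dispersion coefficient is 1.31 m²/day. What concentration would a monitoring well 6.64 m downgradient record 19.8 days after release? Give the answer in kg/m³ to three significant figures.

For an instantaneous plane source, C(x,t) = M/(n_e·A·√(4πDt)) · exp(−(x−vt)²/(4Dt)), with n_e·A the pore (flow) area.
Plume center vt = 0.897 × 19.8 = 17.7606 m, so the well at 6.64 m is 11.1206 m upgradient of the peak.
√(4πDt) = 18.05 m, giving peak height M/(n_e·A·√(4πDt)) = 35.8/(0.26 × 327 × 18.05) = 0.02333 kg/m³.
(x−vt)²/(4Dt) = (-11.1206)²/(4 × 1.31 × 19.8) = 1.192; exp(−1.192) = 0.3036.
C = 0.02333 × 0.3036 = 0.00708 kg/m³.

0.00708 kg/m³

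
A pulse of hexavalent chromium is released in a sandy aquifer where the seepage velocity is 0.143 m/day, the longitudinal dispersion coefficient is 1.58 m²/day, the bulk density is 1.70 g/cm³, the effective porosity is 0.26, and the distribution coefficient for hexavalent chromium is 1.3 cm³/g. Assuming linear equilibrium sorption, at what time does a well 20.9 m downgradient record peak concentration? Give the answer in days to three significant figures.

837 days

Retardation factor R = 1 + ρ_b·K_d/n = 1 + 1.70 × 1.3/0.26 = 9.500.
Sorption retards both mechanisms: v_R = v/R = 0.01505 m/day, D_R = D/R = 0.1663 m²/day.
Peak time from v_R²t² + 2D_R t − x² = 0: t = (√(D_R² + v_R²x²) − D_R)/v_R².
√(D_R² + v_R²x²) = √(0.1663² + 0.01505² × 20.9²) = 0.3558; v_R² = 0.0002265.
t = (0.3558 − 0.1663)/0.0002265 = 837 days.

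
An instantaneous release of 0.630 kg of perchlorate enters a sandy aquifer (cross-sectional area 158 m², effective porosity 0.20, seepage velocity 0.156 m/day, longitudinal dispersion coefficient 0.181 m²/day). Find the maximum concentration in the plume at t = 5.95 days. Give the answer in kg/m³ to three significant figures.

The peak of an instantaneous 1D plume sits at x = vt; there the Gaussian factor is 1 and C_max = M/(n_e·A·√(4πDt)), where n_e·A is the pore area the mass is dissolved in.
√(4πDt) = √(4π × 0.181 × 5.95) = 3.679 m, so C_max = 0.630/(0.20 × 158 × 3.679) = 0.00542 kg/m³.

0.00542 kg/m³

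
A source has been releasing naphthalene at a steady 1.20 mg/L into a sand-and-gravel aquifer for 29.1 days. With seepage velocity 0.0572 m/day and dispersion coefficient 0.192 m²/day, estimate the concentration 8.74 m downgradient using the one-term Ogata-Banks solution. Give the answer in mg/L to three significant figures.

For a continuous step input, C/C₀ ≈ ½·erfc((x−vt)/(2√(Dt))).
vt = 0.0572 × 29.1 = 1.66452 m and 2√(Dt) = 2√(0.192 × 29.1) = 4.727 m.
Argument (x−vt)/(2√(Dt)) = (8.74 − 1.66452)/4.727 = 1.497; ½·erfc(1.497) = 0.01713.
C = 1.20 × 0.01713 = 0.0206 mg/L.

0.0206 mg/L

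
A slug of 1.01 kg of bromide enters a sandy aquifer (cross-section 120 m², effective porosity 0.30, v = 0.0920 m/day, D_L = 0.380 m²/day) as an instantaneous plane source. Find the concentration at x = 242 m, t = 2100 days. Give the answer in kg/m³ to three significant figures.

0.000133 kg/m³

For an instantaneous plane source, C(x,t) = M/(n_e·A·√(4πDt)) · exp(−(x−vt)²/(4Dt)), with n_e·A the pore (flow) area.
Plume center vt = 0.0920 × 2100 = 193.2 m, so the well at 242 m is 48.8 m downgradient of the peak.
√(4πDt) = 100.1 m, giving peak height M/(n_e·A·√(4πDt)) = 1.01/(0.30 × 120 × 100.1) = 0.0002803 kg/m³.
(x−vt)²/(4Dt) = (48.8)²/(4 × 0.380 × 2100) = 0.7461; exp(−0.7461) = 0.4742.
C = 0.0002803 × 0.4742 = 0.000133 kg/m³.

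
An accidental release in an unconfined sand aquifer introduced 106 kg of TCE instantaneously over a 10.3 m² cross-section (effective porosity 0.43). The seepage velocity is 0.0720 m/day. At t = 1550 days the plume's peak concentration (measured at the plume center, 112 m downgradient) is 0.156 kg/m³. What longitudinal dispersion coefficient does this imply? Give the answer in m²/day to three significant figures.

At the plume center C_max = M/(n_e·A·√(4πDt)), so D = M²/(4πt·(n_e·A·C_max)²).
n_e·A·C_max = 0.43 × 10.3 × 0.156 = 0.6909 kg/m.
D = 106²/(4π × 1550 × 0.6909²) = 1.21 m²/day.

1.21 m²/day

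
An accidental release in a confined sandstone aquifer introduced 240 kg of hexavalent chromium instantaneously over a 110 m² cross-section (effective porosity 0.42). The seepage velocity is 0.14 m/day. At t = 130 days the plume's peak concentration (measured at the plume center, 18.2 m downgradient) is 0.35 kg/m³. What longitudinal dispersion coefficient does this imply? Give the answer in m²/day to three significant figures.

0.135 m²/day

At the plume center C_max = M/(n_e·A·√(4πDt)), so D = M²/(4πt·(n_e·A·C_max)²).
n_e·A·C_max = 0.42 × 110 × 0.35 = 16.17 kg/m.
D = 240²/(4π × 130 × 16.17²) = 0.135 m²/day.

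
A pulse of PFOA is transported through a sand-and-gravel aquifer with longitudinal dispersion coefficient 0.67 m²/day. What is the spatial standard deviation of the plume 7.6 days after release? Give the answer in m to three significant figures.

Dispersive spreading gives a Gaussian with σ² = 2Dt; advection only shifts the center.
σ = √(2 × 0.67 × 7.6) = 3.19 m.

3.19 m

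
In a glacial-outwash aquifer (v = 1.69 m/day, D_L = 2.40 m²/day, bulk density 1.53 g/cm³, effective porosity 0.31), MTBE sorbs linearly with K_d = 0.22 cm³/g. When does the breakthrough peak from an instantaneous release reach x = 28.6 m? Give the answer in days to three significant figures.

Retardation factor R = 1 + ρ_b·K_d/n = 1 + 1.53 × 0.22/0.31 = 2.086.
Sorption retards both mechanisms: v_R = v/R = 0.8102 m/day, D_R = D/R = 1.151 m²/day.
Peak time from v_R²t² + 2D_R t − x² = 0: t = (√(D_R² + v_R²x²) − D_R)/v_R².
√(D_R² + v_R²x²) = √(1.151² + 0.8102² × 28.6²) = 23.20; v_R² = 0.6564.
t = (23.20 − 1.151)/0.6564 = 33.6 days.

33.6 days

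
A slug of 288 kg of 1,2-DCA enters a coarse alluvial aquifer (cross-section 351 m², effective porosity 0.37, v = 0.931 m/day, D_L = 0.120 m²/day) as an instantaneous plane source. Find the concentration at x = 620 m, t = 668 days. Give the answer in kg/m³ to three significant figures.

0.0691 kg/m³

For an instantaneous plane source, C(x,t) = M/(n_e·A·√(4πDt)) · exp(−(x−vt)²/(4Dt)), with n_e·A the pore (flow) area.
Plume center vt = 0.931 × 668 = 621.908 m, so the well at 620 m is 1.908 m upgradient of the peak.
√(4πDt) = 31.74 m, giving peak height M/(n_e·A·√(4πDt)) = 288/(0.37 × 351 × 31.74) = 0.06987 kg/m³.
(x−vt)²/(4Dt) = (-1.908)²/(4 × 0.120 × 668) = 0.01135; exp(−0.01135) = 0.9887.
C = 0.06987 × 0.9887 = 0.0691 kg/m³.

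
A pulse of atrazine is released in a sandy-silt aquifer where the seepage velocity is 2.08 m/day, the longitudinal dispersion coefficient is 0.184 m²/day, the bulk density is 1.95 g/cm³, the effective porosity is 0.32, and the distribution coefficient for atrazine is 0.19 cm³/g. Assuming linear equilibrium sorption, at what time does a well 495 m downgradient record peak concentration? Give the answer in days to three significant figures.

Retardation factor R = 1 + ρ_b·K_d/n = 1 + 1.95 × 0.19/0.32 = 2.158.
Sorption retards both mechanisms: v_R = v/R = 0.9639 m/day, D_R = D/R = 0.08526 m²/day.
Peak time from v_R²t² + 2D_R t − x² = 0: t = (√(D_R² + v_R²x²) − D_R)/v_R².
√(D_R² + v_R²x²) = √(0.08526² + 0.9639² × 495²) = 477.1; v_R² = 0.9291.
t = (477.1 − 0.08526)/0.9291 = 513 days.

513 days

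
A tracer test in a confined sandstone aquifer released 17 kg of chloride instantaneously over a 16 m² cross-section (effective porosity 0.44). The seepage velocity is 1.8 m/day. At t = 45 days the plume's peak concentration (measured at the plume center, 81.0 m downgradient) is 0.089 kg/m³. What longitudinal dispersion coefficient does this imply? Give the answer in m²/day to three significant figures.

At the plume center C_max = M/(n_e·A·√(4πDt)), so D = M²/(4πt·(n_e·A·C_max)²).
n_e·A·C_max = 0.44 × 16 × 0.089 = 0.6266 kg/m.
D = 17²/(4π × 45 × 0.6266²) = 1.30 m²/day.

1.30 m²/day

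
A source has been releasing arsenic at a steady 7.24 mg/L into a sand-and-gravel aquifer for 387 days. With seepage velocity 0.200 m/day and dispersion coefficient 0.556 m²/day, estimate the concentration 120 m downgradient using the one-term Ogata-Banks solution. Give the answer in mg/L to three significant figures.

For a continuous step input, C/C₀ ≈ ½·erfc((x−vt)/(2√(Dt))).
vt = 0.200 × 387 = 77.4 m and 2√(Dt) = 2√(0.556 × 387) = 29.34 m.
Argument (x−vt)/(2√(Dt)) = (120 − 77.4)/29.34 = 1.452; ½·erfc(1.452) = 0.02002.
C = 7.24 × 0.02002 = 0.145 mg/L.

0.145 mg/L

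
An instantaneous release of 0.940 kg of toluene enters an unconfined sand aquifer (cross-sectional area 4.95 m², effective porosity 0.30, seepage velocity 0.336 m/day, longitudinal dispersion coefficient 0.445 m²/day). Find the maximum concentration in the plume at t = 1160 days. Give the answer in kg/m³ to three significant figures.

The peak of an instantaneous 1D plume sits at x = vt; there the Gaussian factor is 1 and C_max = M/(n_e·A·√(4πDt)), where n_e·A is the pore area the mass is dissolved in.
√(4πDt) = √(4π × 0.445 × 1160) = 80.54 m, so C_max = 0.940/(0.30 × 4.95 × 80.54) = 0.00786 kg/m³.

0.00786 kg/m³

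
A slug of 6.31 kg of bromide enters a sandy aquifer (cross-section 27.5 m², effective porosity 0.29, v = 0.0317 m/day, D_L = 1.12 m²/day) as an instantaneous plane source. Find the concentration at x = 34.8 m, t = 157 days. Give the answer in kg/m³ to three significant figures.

For an instantaneous plane source, C(x,t) = M/(n_e·A·√(4πDt)) · exp(−(x−vt)²/(4Dt)), with n_e·A the pore (flow) area.
Plume center vt = 0.0317 × 157 = 4.9769 m, so the well at 34.8 m is 29.8231 m downgradient of the peak.
√(4πDt) = 47.01 m, giving peak height M/(n_e·A·√(4πDt)) = 6.31/(0.29 × 27.5 × 47.01) = 0.01683 kg/m³.
(x−vt)²/(4Dt) = (29.8231)²/(4 × 1.12 × 157) = 1.265; exp(−1.265) = 0.2822.
C = 0.01683 × 0.2822 = 0.00475 kg/m³.

0.00475 kg/m³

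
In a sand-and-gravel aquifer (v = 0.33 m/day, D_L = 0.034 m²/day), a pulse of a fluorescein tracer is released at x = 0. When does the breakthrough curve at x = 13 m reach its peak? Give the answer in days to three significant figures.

39.1 days

For the 1D instantaneous-source solution, setting ∂C/∂t = 0 at fixed x gives v²t² + 2Dt − x² = 0, so t = (√(D² + v²x²) − D)/v².
√(D² + v²x²) = √(0.034² + 0.33² × 13²) = 4.290; v² = 0.1089.
t = (4.290 − 0.034)/0.1089 = 39.1 days (vs. the pure-advection estimate x/v = 39.4 d).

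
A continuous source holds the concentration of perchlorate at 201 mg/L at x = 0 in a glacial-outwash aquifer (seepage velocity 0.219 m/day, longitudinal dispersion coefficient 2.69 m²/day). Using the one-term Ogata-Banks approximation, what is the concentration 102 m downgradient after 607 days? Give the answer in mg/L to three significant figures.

142 mg/L

For a continuous step input, C/C₀ ≈ ½·erfc((x−vt)/(2√(Dt))).
vt = 0.219 × 607 = 132.933 m and 2√(Dt) = 2√(2.69 × 607) = 80.82 m.
Argument (x−vt)/(2√(Dt)) = (102 − 132.933)/80.82 = -0.3827; ½·erfc(-0.3827) = 0.7058.
C = 201 × 0.7058 = 142 mg/L.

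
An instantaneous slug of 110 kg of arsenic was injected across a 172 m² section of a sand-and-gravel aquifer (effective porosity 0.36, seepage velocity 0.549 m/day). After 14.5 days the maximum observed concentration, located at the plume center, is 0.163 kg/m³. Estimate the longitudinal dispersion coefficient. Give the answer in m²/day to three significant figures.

0.652 m²/day

At the plume center C_max = M/(n_e·A·√(4πDt)), so D = M²/(4πt·(n_e·A·C_max)²).
n_e·A·C_max = 0.36 × 172 × 0.163 = 10.09 kg/m.
D = 110²/(4π × 14.5 × 10.09²) = 0.652 m²/day.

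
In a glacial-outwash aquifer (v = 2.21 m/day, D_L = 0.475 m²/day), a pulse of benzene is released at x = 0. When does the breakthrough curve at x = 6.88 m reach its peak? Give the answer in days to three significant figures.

3.02 days

For the 1D instantaneous-source solution, setting ∂C/∂t = 0 at fixed x gives v²t² + 2Dt − x² = 0, so t = (√(D² + v²x²) − D)/v².
√(D² + v²x²) = √(0.475² + 2.21² × 6.88²) = 15.21; v² = 4.8841.
t = (15.21 − 0.475)/4.8841 = 3.02 days (vs. the pure-advection estimate x/v = 3.11 d).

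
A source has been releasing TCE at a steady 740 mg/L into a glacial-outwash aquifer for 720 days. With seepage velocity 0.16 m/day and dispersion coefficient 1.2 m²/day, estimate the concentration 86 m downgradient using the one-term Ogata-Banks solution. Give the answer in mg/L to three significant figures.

For a continuous step input, C/C₀ ≈ ½·erfc((x−vt)/(2√(Dt))).
vt = 0.16 × 720 = 115.2 m and 2√(Dt) = 2√(1.2 × 720) = 58.79 m.
Argument (x−vt)/(2√(Dt)) = (86 − 115.2)/58.79 = -0.4967; ½·erfc(-0.4967) = 0.7588.
C = 740 × 0.7588 = 562 mg/L.

562 mg/L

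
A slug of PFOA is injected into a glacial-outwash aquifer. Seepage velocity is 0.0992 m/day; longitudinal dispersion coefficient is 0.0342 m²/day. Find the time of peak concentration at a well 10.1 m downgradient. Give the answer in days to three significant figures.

For the 1D instantaneous-source solution, setting ∂C/∂t = 0 at fixed x gives v²t² + 2Dt − x² = 0, so t = (√(D² + v²x²) − D)/v².
√(D² + v²x²) = √(0.0342² + 0.0992² × 10.1²) = 1.003; v² = 0.00984064.
t = (1.003 − 0.0342)/0.00984064 = 98.4 days (vs. the pure-advection estimate x/v = 102 d).

98.4 days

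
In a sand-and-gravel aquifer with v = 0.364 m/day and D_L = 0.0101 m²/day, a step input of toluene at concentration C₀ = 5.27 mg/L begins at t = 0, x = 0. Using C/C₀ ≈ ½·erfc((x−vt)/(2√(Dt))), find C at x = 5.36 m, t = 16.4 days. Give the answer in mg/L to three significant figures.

4.51 mg/L

For a continuous step input, C/C₀ ≈ ½·erfc((x−vt)/(2√(Dt))).
vt = 0.364 × 16.4 = 5.9696 m and 2√(Dt) = 2√(0.0101 × 16.4) = 0.8140 m.
Argument (x−vt)/(2√(Dt)) = (5.36 − 5.9696)/0.8140 = -0.7489; ½·erfc(-0.7489) = 0.8552.
C = 5.27 × 0.8552 = 4.51 mg/L.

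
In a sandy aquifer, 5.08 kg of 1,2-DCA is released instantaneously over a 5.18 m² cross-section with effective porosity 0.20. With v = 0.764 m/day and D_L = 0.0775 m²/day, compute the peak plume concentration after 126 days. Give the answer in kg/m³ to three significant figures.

The peak of an instantaneous 1D plume sits at x = vt; there the Gaussian factor is 1 and C_max = M/(n_e·A·√(4πDt)), where n_e·A is the pore area the mass is dissolved in.
√(4πDt) = √(4π × 0.0775 × 126) = 11.08 m, so C_max = 5.08/(0.20 × 5.18 × 11.08) = 0.443 kg/m³.

0.443 kg/m³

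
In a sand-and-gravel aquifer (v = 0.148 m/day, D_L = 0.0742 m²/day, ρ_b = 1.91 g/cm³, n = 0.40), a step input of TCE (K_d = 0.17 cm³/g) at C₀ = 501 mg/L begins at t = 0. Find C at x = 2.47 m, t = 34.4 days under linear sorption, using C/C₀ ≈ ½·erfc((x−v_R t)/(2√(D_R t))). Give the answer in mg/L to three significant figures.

Retardation factor R = 1 + ρ_b·K_d/n = 1 + 1.91 × 0.17/0.40 = 1.812.
Sorption retards both mechanisms: v_R = v/R = 0.08168 m/day, D_R = D/R = 0.04095 m²/day.
v_R·t = 0.08168 × 34.4 = 2.809792 m; 2√(D_R t) = 2.374 m; argument = (2.47 − 2.809792)/2.374 = -0.1431.
C = C₀ × ½·erfc(-0.1431) = 501 × 0.5802 = 291 mg/L.

291 mg/L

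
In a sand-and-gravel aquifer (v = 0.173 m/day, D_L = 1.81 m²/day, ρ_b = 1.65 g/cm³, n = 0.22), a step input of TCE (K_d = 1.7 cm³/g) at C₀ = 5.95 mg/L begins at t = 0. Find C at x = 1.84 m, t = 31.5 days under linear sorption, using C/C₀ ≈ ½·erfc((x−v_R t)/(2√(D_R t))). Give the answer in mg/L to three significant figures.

Retardation factor R = 1 + ρ_b·K_d/n = 1 + 1.65 × 1.7/0.22 = 13.75.
Sorption retards both mechanisms: v_R = v/R = 0.01258 m/day, D_R = D/R = 0.1316 m²/day.
v_R·t = 0.01258 × 31.5 = 0.39627 m; 2√(D_R t) = 4.072 m; argument = (1.84 − 0.39627)/4.072 = 0.3546.
C = C₀ × ½·erfc(0.3546) = 5.95 × 0.3080 = 1.83 mg/L.

1.83 mg/L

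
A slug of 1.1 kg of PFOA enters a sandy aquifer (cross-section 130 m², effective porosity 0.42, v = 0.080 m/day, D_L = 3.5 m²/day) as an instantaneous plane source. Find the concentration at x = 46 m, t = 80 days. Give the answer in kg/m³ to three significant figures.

8.37e-05 kg/m³

For an instantaneous plane source, C(x,t) = M/(n_e·A·√(4πDt)) · exp(−(x−vt)²/(4Dt)), with n_e·A the pore (flow) area.
Plume center vt = 0.080 × 80 = 6.4 m, so the well at 46 m is 39.6 m downgradient of the peak.
√(4πDt) = 59.32 m, giving peak height M/(n_e·A·√(4πDt)) = 1.1/(0.42 × 130 × 59.32) = 0.0003396 kg/m³.
(x−vt)²/(4Dt) = (39.6)²/(4 × 3.5 × 80) = 1.400; exp(−1.400) = 0.2466.
C = 0.0003396 × 0.2466 = 8.37e-05 kg/m³.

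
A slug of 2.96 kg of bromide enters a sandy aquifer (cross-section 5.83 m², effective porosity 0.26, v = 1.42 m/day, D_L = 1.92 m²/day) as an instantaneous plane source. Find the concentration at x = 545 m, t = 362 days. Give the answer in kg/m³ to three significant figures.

0.0148 kg/m³

For an instantaneous plane source, C(x,t) = M/(n_e·A·√(4πDt)) · exp(−(x−vt)²/(4Dt)), with n_e·A the pore (flow) area.
Plume center vt = 1.42 × 362 = 514.04 m, so the well at 545 m is 30.96 m downgradient of the peak.
√(4πDt) = 93.46 m, giving peak height M/(n_e·A·√(4πDt)) = 2.96/(0.26 × 5.83 × 93.46) = 0.02089 kg/m³.
(x−vt)²/(4Dt) = (30.96)²/(4 × 1.92 × 362) = 0.3448; exp(−0.3448) = 0.7084.
C = 0.02089 × 0.7084 = 0.0148 kg/m³.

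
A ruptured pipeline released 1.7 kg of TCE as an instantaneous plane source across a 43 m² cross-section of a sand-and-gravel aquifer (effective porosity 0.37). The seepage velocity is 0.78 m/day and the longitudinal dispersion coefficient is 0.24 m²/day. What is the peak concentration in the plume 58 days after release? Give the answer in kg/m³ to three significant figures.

The peak of an instantaneous 1D plume sits at x = vt; there the Gaussian factor is 1 and C_max = M/(n_e·A·√(4πDt)), where n_e·A is the pore area the mass is dissolved in.
√(4πDt) = √(4π × 0.24 × 58) = 13.23 m, so C_max = 1.7/(0.37 × 43 × 13.23) = 0.00808 kg/m³.

0.00808 kg/m³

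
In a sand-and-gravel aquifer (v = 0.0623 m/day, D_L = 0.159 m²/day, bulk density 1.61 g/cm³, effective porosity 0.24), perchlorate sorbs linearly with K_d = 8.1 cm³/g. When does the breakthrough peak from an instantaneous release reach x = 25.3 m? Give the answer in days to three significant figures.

20300 days

Retardation factor R = 1 + ρ_b·K_d/n = 1 + 1.61 × 8.1/0.24 = 55.34.
Sorption retards both mechanisms: v_R = v/R = 0.001126 m/day, D_R = D/R = 0.002873 m²/day.
Peak time from v_R²t² + 2D_R t − x² = 0: t = (√(D_R² + v_R²x²) − D_R)/v_R².
√(D_R² + v_R²x²) = √(0.002873² + 0.001126² × 25.3²) = 0.02863; v_R² = 1.268e-06.
t = (0.02863 − 0.002873)/1.268e-06 = 20300 days.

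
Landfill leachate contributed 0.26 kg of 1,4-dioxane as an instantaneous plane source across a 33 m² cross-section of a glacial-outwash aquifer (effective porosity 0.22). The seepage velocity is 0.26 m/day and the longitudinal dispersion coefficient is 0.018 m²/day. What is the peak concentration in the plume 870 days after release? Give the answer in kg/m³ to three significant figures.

0.00255 kg/m³

The peak of an instantaneous 1D plume sits at x = vt; there the Gaussian factor is 1 and C_max = M/(n_e·A·√(4πDt)), where n_e·A is the pore area the mass is dissolved in.
√(4πDt) = √(4π × 0.018 × 870) = 14.03 m, so C_max = 0.26/(0.22 × 33 × 14.03) = 0.00255 kg/m³.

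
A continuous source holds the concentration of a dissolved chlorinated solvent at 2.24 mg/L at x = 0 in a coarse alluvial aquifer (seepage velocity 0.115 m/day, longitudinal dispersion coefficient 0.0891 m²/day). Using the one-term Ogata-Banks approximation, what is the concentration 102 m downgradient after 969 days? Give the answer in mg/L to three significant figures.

For a continuous step input, C/C₀ ≈ ½·erfc((x−vt)/(2√(Dt))).
vt = 0.115 × 969 = 111.435 m and 2√(Dt) = 2√(0.0891 × 969) = 18.58 m.
Argument (x−vt)/(2√(Dt)) = (102 − 111.435)/18.58 = -0.5078; ½·erfc(-0.5078) = 0.7637.
C = 2.24 × 0.7637 = 1.71 mg/L.

1.71 mg/L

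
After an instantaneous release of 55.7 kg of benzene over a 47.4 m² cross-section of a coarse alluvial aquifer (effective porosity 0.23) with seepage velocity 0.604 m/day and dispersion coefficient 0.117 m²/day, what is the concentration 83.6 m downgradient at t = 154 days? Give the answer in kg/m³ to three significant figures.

For an instantaneous plane source, C(x,t) = M/(n_e·A·√(4πDt)) · exp(−(x−vt)²/(4Dt)), with n_e·A the pore (flow) area.
Plume center vt = 0.604 × 154 = 93.016 m, so the well at 83.6 m is 9.416 m upgradient of the peak.
√(4πDt) = 15.05 m, giving peak height M/(n_e·A·√(4πDt)) = 55.7/(0.23 × 47.4 × 15.05) = 0.3395 kg/m³.
(x−vt)²/(4Dt) = (-9.416)²/(4 × 0.117 × 154) = 1.230; exp(−1.230) = 0.2923.
C = 0.3395 × 0.2923 = 0.0992 kg/m³.

0.0992 kg/m³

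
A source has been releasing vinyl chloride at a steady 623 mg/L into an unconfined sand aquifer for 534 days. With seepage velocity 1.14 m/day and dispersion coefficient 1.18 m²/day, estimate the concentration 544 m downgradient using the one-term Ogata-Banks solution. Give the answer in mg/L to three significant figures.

602 mg/L

For a continuous step input, C/C₀ ≈ ½·erfc((x−vt)/(2√(Dt))).
vt = 1.14 × 534 = 608.76 m and 2√(Dt) = 2√(1.18 × 534) = 50.20 m.
Argument (x−vt)/(2√(Dt)) = (544 − 608.76)/50.20 = -1.290; ½·erfc(-1.290) = 0.9659.
C = 623 × 0.9659 = 602 mg/L.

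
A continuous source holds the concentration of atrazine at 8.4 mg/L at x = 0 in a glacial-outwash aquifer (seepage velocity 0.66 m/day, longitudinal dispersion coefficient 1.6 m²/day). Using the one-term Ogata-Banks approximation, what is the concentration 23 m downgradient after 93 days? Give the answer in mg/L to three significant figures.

For a continuous step input, C/C₀ ≈ ½·erfc((x−vt)/(2√(Dt))).
vt = 0.66 × 93 = 61.38 m and 2√(Dt) = 2√(1.6 × 93) = 24.40 m.
Argument (x−vt)/(2√(Dt)) = (23 − 61.38)/24.40 = -1.573; ½·erfc(-1.573) = 0.9869.
C = 8.4 × 0.9869 = 8.29 mg/L.

8.29 mg/L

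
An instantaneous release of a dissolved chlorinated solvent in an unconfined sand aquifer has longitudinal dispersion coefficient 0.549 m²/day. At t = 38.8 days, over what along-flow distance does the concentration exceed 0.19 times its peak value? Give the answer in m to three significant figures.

23.8 m

The plume is Gaussian with σ = √(2Dt) = √(2 × 0.549 × 38.8) = 6.527 m.
C/C_peak = exp(−Δx²/(2σ²)) = 0.19 ⇒ Δx = σ·√(−2 ln 0.19) = 6.527 × 1.822 = 11.89 m.
Width = 2Δx = 23.8 m.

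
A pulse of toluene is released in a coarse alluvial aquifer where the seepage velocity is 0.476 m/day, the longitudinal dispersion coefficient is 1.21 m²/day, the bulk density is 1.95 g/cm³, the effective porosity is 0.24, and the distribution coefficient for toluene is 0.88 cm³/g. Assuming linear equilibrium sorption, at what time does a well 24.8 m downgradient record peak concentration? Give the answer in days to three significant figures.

Retardation factor R = 1 + ρ_b·K_d/n = 1 + 1.95 × 0.88/0.24 = 8.150.
Sorption retards both mechanisms: v_R = v/R = 0.05840 m/day, D_R = D/R = 0.1485 m²/day.
Peak time from v_R²t² + 2D_R t − x² = 0: t = (√(D_R² + v_R²x²) − D_R)/v_R².
√(D_R² + v_R²x²) = √(0.1485² + 0.05840² × 24.8²) = 1.456; v_R² = 0.003411.
t = (1.456 − 0.1485)/0.003411 = 383 days.

383 days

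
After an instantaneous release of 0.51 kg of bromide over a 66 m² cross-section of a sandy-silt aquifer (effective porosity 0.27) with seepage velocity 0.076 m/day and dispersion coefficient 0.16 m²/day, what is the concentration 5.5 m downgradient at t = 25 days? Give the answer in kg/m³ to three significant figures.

For an instantaneous plane source, C(x,t) = M/(n_e·A·√(4πDt)) · exp(−(x−vt)²/(4Dt)), with n_e·A the pore (flow) area.
Plume center vt = 0.076 × 25 = 1.9 m, so the well at 5.5 m is 3.6 m downgradient of the peak.
√(4πDt) = 7.090 m, giving peak height M/(n_e·A·√(4πDt)) = 0.51/(0.27 × 66 × 7.090) = 0.004037 kg/m³.
(x−vt)²/(4Dt) = (3.6)²/(4 × 0.16 × 25) = 0.8100; exp(−0.8100) = 0.4449.
C = 0.004037 × 0.4449 = 0.00180 kg/m³.

0.00180 kg/m³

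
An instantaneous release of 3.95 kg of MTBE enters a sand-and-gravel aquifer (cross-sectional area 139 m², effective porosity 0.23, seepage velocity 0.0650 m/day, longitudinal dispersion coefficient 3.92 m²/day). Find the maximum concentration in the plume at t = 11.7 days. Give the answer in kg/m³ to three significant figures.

0.00515 kg/m³

The peak of an instantaneous 1D plume sits at x = vt; there the Gaussian factor is 1 and C_max = M/(n_e·A·√(4πDt)), where n_e·A is the pore area the mass is dissolved in.
√(4πDt) = √(4π × 3.92 × 11.7) = 24.01 m, so C_max = 3.95/(0.23 × 139 × 24.01) = 0.00515 kg/m³.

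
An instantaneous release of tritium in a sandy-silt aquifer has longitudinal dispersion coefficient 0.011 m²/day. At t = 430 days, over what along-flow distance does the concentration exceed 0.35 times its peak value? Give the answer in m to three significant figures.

8.91 m

The plume is Gaussian with σ = √(2Dt) = √(2 × 0.011 × 430) = 3.076 m.
C/C_peak = exp(−Δx²/(2σ²)) = 0.35 ⇒ Δx = σ·√(−2 ln 0.35) = 3.076 × 1.449 = 4.457 m.
Width = 2Δx = 8.91 m.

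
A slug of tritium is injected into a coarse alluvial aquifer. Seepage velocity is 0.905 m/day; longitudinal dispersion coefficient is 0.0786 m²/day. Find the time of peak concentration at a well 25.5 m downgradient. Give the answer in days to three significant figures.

28.1 days

For the 1D instantaneous-source solution, setting ∂C/∂t = 0 at fixed x gives v²t² + 2Dt − x² = 0, so t = (√(D² + v²x²) − D)/v².
√(D² + v²x²) = √(0.0786² + 0.905² × 25.5²) = 23.08; v² = 0.819025.
t = (23.08 − 0.0786)/0.819025 = 28.1 days (vs. the pure-advection estimate x/v = 28.2 d).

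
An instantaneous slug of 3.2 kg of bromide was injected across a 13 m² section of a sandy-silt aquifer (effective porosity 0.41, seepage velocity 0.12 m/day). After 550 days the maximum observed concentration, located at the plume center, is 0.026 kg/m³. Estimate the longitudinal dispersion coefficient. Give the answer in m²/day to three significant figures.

0.0771 m²/day

At the plume center C_max = M/(n_e·A·√(4πDt)), so D = M²/(4πt·(n_e·A·C_max)²).
n_e·A·C_max = 0.41 × 13 × 0.026 = 0.1386 kg/m.
D = 3.2²/(4π × 550 × 0.1386²) = 0.0771 m²/day.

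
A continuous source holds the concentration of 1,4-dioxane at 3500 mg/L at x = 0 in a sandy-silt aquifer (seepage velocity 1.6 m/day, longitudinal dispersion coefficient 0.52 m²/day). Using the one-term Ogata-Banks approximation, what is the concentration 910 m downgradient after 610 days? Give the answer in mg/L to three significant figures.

For a continuous step input, C/C₀ ≈ ½·erfc((x−vt)/(2√(Dt))).
vt = 1.6 × 610 = 976 m and 2√(Dt) = 2√(0.52 × 610) = 35.62 m.
Argument (x−vt)/(2√(Dt)) = (910 − 976)/35.62 = -1.853; ½·erfc(-1.853) = 0.9956.
C = 3500 × 0.9956 = 3480 mg/L.

3480 mg/L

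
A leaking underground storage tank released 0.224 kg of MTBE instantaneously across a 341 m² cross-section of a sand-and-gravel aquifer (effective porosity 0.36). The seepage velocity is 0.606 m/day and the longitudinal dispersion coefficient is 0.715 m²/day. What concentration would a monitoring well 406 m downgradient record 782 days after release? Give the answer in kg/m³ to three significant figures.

For an instantaneous plane source, C(x,t) = M/(n_e·A·√(4πDt)) · exp(−(x−vt)²/(4Dt)), with n_e·A the pore (flow) area.
Plume center vt = 0.606 × 782 = 473.892 m, so the well at 406 m is 67.892 m upgradient of the peak.
√(4πDt) = 83.82 m, giving peak height M/(n_e·A·√(4πDt)) = 0.224/(0.36 × 341 × 83.82) = 2.177e-05 kg/m³.
(x−vt)²/(4Dt) = (-67.892)²/(4 × 0.715 × 782) = 2.061; exp(−2.061) = 0.1273.
C = 2.177e-05 × 0.1273 = 2.77e-06 kg/m³.

2.77e-06 kg/m³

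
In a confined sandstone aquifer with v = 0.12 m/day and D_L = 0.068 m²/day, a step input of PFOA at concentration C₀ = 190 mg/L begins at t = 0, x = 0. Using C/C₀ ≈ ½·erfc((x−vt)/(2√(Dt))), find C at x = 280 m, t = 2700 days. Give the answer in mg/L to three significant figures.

188 mg/L

For a continuous step input, C/C₀ ≈ ½·erfc((x−vt)/(2√(Dt))).
vt = 0.12 × 2700 = 324 m and 2√(Dt) = 2√(0.068 × 2700) = 27.10 m.
Argument (x−vt)/(2√(Dt)) = (280 − 324)/27.10 = -1.624; ½·erfc(-1.624) = 0.9892.
C = 190 × 0.9892 = 188 mg/L.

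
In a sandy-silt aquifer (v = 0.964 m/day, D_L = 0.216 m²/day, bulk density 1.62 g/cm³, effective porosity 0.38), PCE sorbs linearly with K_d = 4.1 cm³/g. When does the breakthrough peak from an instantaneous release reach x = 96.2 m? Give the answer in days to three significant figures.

Retardation factor R = 1 + ρ_b·K_d/n = 1 + 1.62 × 4.1/0.38 = 18.48.
Sorption retards both mechanisms: v_R = v/R = 0.05216 m/day, D_R = D/R = 0.01169 m²/day.
Peak time from v_R²t² + 2D_R t − x² = 0: t = (√(D_R² + v_R²x²) − D_R)/v_R².
√(D_R² + v_R²x²) = √(0.01169² + 0.05216² × 96.2²) = 5.018; v_R² = 0.002721.
t = (5.018 − 0.01169)/0.002721 = 1840 days.

1840 days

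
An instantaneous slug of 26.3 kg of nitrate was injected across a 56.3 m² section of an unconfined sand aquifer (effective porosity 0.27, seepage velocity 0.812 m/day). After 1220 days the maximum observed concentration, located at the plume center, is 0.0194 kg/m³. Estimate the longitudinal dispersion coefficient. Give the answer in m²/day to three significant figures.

At the plume center C_max = M/(n_e·A·√(4πDt)), so D = M²/(4πt·(n_e·A·C_max)²).
n_e·A·C_max = 0.27 × 56.3 × 0.0194 = 0.2949 kg/m.
D = 26.3²/(4π × 1220 × 0.2949²) = 0.519 m²/day.

0.519 m²/day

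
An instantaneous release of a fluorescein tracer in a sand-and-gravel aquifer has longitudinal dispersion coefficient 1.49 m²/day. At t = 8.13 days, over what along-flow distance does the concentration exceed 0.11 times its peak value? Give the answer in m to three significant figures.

20.7 m

The plume is Gaussian with σ = √(2Dt) = √(2 × 1.49 × 8.13) = 4.922 m.
C/C_peak = exp(−Δx²/(2σ²)) = 0.11 ⇒ Δx = σ·√(−2 ln 0.11) = 4.922 × 2.101 = 10.34 m.
Width = 2Δx = 20.7 m.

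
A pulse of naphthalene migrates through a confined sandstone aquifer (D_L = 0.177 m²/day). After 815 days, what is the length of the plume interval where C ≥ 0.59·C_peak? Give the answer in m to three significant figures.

34.9 m

The plume is Gaussian with σ = √(2Dt) = √(2 × 0.177 × 815) = 16.99 m.
C/C_peak = exp(−Δx²/(2σ²)) = 0.59 ⇒ Δx = σ·√(−2 ln 0.59) = 16.99 × 1.027 = 17.45 m.
Width = 2Δx = 34.9 m.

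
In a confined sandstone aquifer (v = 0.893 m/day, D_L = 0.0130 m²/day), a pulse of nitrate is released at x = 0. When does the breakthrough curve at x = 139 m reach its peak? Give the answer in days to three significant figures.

For the 1D instantaneous-source solution, setting ∂C/∂t = 0 at fixed x gives v²t² + 2Dt − x² = 0, so t = (√(D² + v²x²) − D)/v².
√(D² + v²x²) = √(0.0130² + 0.893² × 139²) = 124.1; v² = 0.797449.
t = (124.1 − 0.0130)/0.797449 = 156 days (vs. the pure-advection estimate x/v = 156 d).

156 days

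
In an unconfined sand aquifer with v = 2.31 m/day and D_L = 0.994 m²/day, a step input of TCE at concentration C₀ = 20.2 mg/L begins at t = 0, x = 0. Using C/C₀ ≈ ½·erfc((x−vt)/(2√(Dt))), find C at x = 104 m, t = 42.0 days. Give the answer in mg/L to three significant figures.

For a continuous step input, C/C₀ ≈ ½·erfc((x−vt)/(2√(Dt))).
vt = 2.31 × 42.0 = 97.02 m and 2√(Dt) = 2√(0.994 × 42.0) = 12.92 m.
Argument (x−vt)/(2√(Dt)) = (104 − 97.02)/12.92 = 0.5402; ½·erfc(0.5402) = 0.2224.
C = 20.2 × 0.2224 = 4.49 mg/L.

4.49 mg/L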